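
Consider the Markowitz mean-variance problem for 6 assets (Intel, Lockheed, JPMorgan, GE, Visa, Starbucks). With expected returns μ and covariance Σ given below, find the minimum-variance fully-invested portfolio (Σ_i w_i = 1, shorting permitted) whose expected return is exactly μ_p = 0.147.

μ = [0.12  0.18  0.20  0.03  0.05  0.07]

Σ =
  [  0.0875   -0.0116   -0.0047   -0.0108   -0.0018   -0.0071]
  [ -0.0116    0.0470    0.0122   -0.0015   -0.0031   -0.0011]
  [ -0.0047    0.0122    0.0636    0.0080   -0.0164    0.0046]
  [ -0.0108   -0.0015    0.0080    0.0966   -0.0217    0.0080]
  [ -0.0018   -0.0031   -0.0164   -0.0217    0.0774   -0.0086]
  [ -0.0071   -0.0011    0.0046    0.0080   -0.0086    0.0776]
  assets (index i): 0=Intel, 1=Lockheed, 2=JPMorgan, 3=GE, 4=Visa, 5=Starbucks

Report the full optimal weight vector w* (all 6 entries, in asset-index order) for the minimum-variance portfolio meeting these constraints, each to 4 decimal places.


0.1832  0.3364  0.2632  0.0253  0.1181  0.0737

p=Σ⁻¹μ = [2.2420  3.8031  2.8714  0.6890  1.7761  1.1167]
q=Σ⁻¹𝟙 = [19.1386  24.3899  15.5085  15.6600  23.6934  15.0755]
a=μᵀp=1.715516  b=𝟙ᵀp=12.498262  c=𝟙ᵀq=113.465836  D=ac−b²=38.445868
λ₁=(c·0.147−b)/D = (113.465836·0.147−12.498262)/38.445868 = 0.108756
λ₂=(a−b·0.147)/D = (1.715516−12.498262·0.147)/38.445868 = -0.003166
w* = 0.108756·p + -0.003166·q:
  w_0 = 0.108756·2.2420 + -0.003166·19.1386 = 0.1832  (Intel)
  w_1 = 0.108756·3.8031 + -0.003166·24.3899 = 0.3364  (Lockheed)
  w_2 = 0.108756·2.8714 + -0.003166·15.5085 = 0.2632  (JPMorgan)
  w_3 = 0.108756·0.6890 + -0.003166·15.6600 = 0.0253  (GE)
  w_4 = 0.108756·1.7761 + -0.003166·23.6934 = 0.1181  (Visa)
  w_5 = 0.108756·1.1167 + -0.003166·15.0755 = 0.0737  (Starbucks)
Σw_i=1.0000  μᵀw=0.1470
σ²=wᵀΣw=λ₁·μ_p+λ₂ = 0.108756·0.147 + -0.003166 = 0.012821 ≈ 0.0128


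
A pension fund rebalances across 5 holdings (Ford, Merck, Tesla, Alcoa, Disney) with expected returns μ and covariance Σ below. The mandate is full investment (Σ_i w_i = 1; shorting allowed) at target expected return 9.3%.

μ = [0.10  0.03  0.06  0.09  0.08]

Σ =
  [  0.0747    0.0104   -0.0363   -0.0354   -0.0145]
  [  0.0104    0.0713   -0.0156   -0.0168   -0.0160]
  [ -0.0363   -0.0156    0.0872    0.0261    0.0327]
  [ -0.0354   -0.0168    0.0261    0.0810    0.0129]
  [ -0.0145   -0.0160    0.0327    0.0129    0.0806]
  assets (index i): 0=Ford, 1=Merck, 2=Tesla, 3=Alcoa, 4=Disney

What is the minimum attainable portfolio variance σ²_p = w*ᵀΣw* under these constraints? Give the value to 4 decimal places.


0.0159

g=Σ⁻¹μ = [2.9035  0.9329  1.0969  2.0730  0.9233]
h=Σ⁻¹𝟙 = [32.1777  21.2407  17.2932  23.3858  11.6534]
a=μᵀg=0.644583  b=𝟙ᵀg=7.929578  c=𝟙ᵀh=105.750824  D=ac−b²=5.286949
λ₁=(c·0.093−b)/D = (105.750824·0.093−7.929578)/5.286949 = 0.360368
λ₂=(a−b·0.093)/D = (0.644583−7.929578·0.093)/5.286949 = -0.017566
w* = 0.360368·g + -0.017566·h:
  w_0 = 0.360368·2.9035 + -0.017566·32.1777 = 0.4811  (Ford)
  w_1 = 0.360368·0.9329 + -0.017566·21.2407 = -0.0369  (Merck)
  w_2 = 0.360368·1.0969 + -0.017566·17.2932 = 0.0915  (Tesla)
  w_3 = 0.360368·2.0730 + -0.017566·23.3858 = 0.3363  (Alcoa)
  w_4 = 0.360368·0.9233 + -0.017566·11.6534 = 0.1280  (Disney)
Σw_i=1.0000  μᵀw=0.0930
σ²=wᵀΣw=λ₁·μ_p+λ₂ = 0.360368·0.093 + -0.017566 = 0.015949 ≈ 0.0159


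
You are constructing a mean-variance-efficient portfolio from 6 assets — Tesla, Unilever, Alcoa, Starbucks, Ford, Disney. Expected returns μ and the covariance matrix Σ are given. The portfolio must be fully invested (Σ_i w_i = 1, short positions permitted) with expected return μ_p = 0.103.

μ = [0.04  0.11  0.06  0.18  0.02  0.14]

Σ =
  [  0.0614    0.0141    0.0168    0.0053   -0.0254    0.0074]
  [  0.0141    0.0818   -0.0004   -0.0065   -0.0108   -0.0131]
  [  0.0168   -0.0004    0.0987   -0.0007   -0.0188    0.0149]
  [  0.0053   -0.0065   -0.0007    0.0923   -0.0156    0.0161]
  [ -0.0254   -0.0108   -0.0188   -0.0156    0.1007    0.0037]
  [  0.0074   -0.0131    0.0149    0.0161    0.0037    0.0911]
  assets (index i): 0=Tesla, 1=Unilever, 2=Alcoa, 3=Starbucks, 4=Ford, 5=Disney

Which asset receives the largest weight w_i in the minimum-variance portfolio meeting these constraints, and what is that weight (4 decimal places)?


Starbucks (0.2384)

g=Σ⁻¹μ = [0.0730  1.8053  0.5655  1.9786  0.7743  1.3168]
h=Σ⁻¹𝟙 = [16.2455  14.1565  10.1217  13.0054  19.1951  6.9595]
a=μᵀg=0.791416  b=𝟙ᵀg=6.513536  c=𝟙ᵀh=79.683714  D=ac−b²=20.636810
λ₁=(c·0.103−b)/D = (79.683714·0.103−6.513536)/20.636810 = 0.082081
λ₂=(a−b·0.103)/D = (0.791416−6.513536·0.103)/20.636810 = 0.005840
w* = 0.082081·g + 0.005840·h:
  w_0 = 0.082081·0.0730 + 0.005840·16.2455 = 0.1009  (Tesla)
  w_1 = 0.082081·1.8053 + 0.005840·14.1565 = 0.2309  (Unilever)
  w_2 = 0.082081·0.5655 + 0.005840·10.1217 = 0.1055  (Alcoa)
  w_3 = 0.082081·1.9786 + 0.005840·13.0054 = 0.2384  (Starbucks)
  w_4 = 0.082081·0.7743 + 0.005840·19.1951 = 0.1757  (Ford)
  w_5 = 0.082081·1.3168 + 0.005840·6.9595 = 0.1487  (Disney)
Σw_i=1.0000  μᵀw=0.1030
σ²=wᵀΣw=λ₁·μ_p+λ₂ = 0.082081·0.103 + 0.005840 = 0.014294 ≈ 0.0143


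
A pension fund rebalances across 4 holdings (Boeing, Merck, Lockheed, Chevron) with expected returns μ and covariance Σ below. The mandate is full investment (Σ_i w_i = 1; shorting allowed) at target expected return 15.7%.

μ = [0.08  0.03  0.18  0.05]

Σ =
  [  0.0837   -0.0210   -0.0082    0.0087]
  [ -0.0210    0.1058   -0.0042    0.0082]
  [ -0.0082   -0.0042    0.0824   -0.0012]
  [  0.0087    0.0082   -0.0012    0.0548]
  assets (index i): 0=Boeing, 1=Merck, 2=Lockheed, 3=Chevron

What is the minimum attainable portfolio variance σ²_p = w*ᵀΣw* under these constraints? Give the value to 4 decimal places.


0.0503

g=Σ⁻¹μ = [1.2595  0.5743  2.3490  0.6780]
h=Σ⁻¹𝟙 = [14.8333  11.8499  14.4263  14.4360]
a=μᵀg=0.574699  b=𝟙ᵀg=4.860693  c=𝟙ᵀh=55.545469  D=ac−b²=8.295589
λ₁=(c·0.157−b)/D = (55.545469·0.157−4.860693)/8.295589 = 0.465301
λ₂=(a−b·0.157)/D = (0.574699−4.860693·0.157)/8.295589 = -0.022714
w* = 0.465301·g + -0.022714·h:
  w_0 = 0.465301·1.2595 + -0.022714·14.8333 = 0.2491  (Boeing)
  w_1 = 0.465301·0.5743 + -0.022714·11.8499 = -0.0020  (Merck)
  w_2 = 0.465301·2.3490 + -0.022714·14.4263 = 0.7653  (Lockheed)
  w_3 = 0.465301·0.6780 + -0.022714·14.4360 = -0.0125  (Chevron)
Σw_i=1.0000  μᵀw=0.1570
σ²=wᵀΣw=λ₁·μ_p+λ₂ = 0.465301·0.157 + -0.022714 = 0.050338 ≈ 0.0503


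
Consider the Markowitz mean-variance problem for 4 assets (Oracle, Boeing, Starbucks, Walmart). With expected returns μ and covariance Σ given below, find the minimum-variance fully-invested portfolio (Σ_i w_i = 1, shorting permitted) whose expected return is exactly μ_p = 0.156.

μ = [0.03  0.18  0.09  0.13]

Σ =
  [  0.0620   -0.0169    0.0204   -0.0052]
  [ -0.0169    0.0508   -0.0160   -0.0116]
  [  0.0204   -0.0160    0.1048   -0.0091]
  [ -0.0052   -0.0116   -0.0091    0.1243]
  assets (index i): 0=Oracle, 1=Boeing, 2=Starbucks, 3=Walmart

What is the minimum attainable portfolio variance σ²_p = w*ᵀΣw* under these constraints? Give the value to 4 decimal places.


g=Σ⁻¹μ = [1.4717  4.8744  1.4614  1.6693]
h=Σ⁻¹𝟙 = [22.6718  33.7870  11.4144  12.9822]
a=μᵀg=1.270077  b=𝟙ᵀg=9.476793  c=𝟙ᵀh=80.855414  D=ac−b²=12.882964
λ₁=(c·0.156−b)/D = (80.855414·0.156−9.476793)/12.882964 = 0.243473
λ₂=(a−b·0.156)/D = (1.270077−9.476793·0.156)/12.882964 = -0.016169
w* = 0.243473·g + -0.016169·h:
  w_0 = 0.243473·1.4717 + -0.016169·22.6718 = -0.0083  (Oracle)
  w_1 = 0.243473·4.8744 + -0.016169·33.7870 = 0.6405  (Boeing)
  w_2 = 0.243473·1.4614 + -0.016169·11.4144 = 0.1713  (Starbucks)
  w_3 = 0.243473·1.6693 + -0.016169·12.9822 = 0.1965  (Walmart)
Σw_i=1.0000  μᵀw=0.1560
σ²=wᵀΣw=λ₁·μ_p+λ₂ = 0.243473·0.156 + -0.016169 = 0.021813 ≈ 0.0218

0.0218


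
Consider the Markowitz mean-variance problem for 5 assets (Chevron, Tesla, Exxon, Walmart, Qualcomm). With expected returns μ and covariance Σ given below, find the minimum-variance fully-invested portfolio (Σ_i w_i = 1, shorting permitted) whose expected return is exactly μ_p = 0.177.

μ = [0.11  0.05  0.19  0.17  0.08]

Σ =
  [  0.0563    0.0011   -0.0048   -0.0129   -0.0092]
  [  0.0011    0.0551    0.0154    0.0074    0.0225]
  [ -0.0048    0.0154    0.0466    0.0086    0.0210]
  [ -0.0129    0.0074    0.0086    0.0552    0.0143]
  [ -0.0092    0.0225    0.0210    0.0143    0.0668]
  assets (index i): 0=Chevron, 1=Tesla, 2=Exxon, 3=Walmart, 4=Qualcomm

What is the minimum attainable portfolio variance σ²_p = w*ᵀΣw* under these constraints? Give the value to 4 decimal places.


g=Σ⁻¹μ = [3.0438  -0.6755  4.0703  3.2832  -0.1381]
h=Σ⁻¹𝟙 = [24.2474  8.2304  14.6766  18.5939  6.9430]
a=μᵀg=1.621498  b=𝟙ᵀg=9.583694  c=𝟙ᵀh=72.691337  D=ac−b²=26.021654
λ₁=(c·0.177−b)/D = (72.691337·0.177−9.583694)/26.021654 = 0.126152
λ₂=(a−b·0.177)/D = (1.621498−9.583694·0.177)/26.021654 = -0.002875
w* = 0.126152·g + -0.002875·h:
  w_0 = 0.126152·3.0438 + -0.002875·24.2474 = 0.3143  (Chevron)
  w_1 = 0.126152·-0.6755 + -0.002875·8.2304 = -0.1089  (Tesla)
  w_2 = 0.126152·4.0703 + -0.002875·14.6766 = 0.4713  (Exxon)
  w_3 = 0.126152·3.2832 + -0.002875·18.5939 = 0.3607  (Walmart)
  w_4 = 0.126152·-0.1381 + -0.002875·6.9430 = -0.0374  (Qualcomm)
Σw_i=1.0000  μᵀw=0.1770
σ²=wᵀΣw=λ₁·μ_p+λ₂ = 0.126152·0.177 + -0.002875 = 0.019454 ≈ 0.0195

0.0195


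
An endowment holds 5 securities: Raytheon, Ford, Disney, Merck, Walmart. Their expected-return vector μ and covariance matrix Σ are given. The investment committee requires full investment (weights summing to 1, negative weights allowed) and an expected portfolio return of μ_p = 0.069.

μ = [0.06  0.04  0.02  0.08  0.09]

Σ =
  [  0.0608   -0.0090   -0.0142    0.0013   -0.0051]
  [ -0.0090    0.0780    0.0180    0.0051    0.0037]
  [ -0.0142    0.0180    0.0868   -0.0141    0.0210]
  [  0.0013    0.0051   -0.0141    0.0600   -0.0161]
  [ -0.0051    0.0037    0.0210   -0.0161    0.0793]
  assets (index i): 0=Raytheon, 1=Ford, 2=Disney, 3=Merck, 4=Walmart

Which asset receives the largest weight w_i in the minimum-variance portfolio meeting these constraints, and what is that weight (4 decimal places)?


u=Σ⁻¹μ = [1.1958  0.4062  0.2664  1.7310  1.4738]
v=Σ⁻¹𝟙 = [21.7508  10.1632  13.0633  22.3210  14.6074]
a=μᵀu=0.364442  b=𝟙ᵀu=5.073191  c=𝟙ᵀv=81.905760  D=ac−b²=4.112618
λ₁=(c·0.069−b)/D = (81.905760·0.069−5.073191)/4.112618 = 0.140618
λ₂=(a−b·0.069)/D = (0.364442−5.073191·0.069)/4.112618 = 0.003499
w* = 0.140618·u + 0.003499·v:
  w_0 = 0.140618·1.1958 + 0.003499·21.7508 = 0.2443  (Raytheon)
  w_1 = 0.140618·0.4062 + 0.003499·10.1632 = 0.0927  (Ford)
  w_2 = 0.140618·0.2664 + 0.003499·13.0633 = 0.0832  (Disney)
  w_3 = 0.140618·1.7310 + 0.003499·22.3210 = 0.3215  (Merck)
  w_4 = 0.140618·1.4738 + 0.003499·14.6074 = 0.2584  (Walmart)
Σw_i=1.0000  μᵀw=0.0690
σ²=wᵀΣw=λ₁·μ_p+λ₂ = 0.140618·0.069 + 0.003499 = 0.013202 ≈ 0.0132

Merck (0.3215)


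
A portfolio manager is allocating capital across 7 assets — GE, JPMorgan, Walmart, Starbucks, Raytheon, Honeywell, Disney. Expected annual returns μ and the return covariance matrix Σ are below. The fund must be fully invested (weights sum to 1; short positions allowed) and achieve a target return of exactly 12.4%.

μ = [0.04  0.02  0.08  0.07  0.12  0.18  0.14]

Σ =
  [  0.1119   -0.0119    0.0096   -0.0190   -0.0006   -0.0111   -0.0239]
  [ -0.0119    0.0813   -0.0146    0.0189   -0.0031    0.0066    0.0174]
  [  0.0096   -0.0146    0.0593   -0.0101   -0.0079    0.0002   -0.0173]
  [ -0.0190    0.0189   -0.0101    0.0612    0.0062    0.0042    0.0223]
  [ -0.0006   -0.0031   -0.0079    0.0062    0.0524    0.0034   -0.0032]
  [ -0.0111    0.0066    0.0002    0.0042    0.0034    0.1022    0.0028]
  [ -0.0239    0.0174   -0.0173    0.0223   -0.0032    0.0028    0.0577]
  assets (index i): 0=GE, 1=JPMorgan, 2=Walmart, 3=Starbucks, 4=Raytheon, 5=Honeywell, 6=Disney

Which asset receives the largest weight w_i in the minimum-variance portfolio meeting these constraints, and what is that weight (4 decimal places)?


p=Σ⁻¹μ = [1.1324  0.0265  2.6452  0.1830  2.7980  1.6758  3.6836]
q=Σ⁻¹𝟙 = [15.9631  12.3175  29.8789  9.7527  24.3886  8.7306  26.3468]
a=μᵀp=1.423368  b=𝟙ᵀp=12.144566  c=𝟙ᵀq=127.378205  D=ac−b²=33.815558
λ₁=(c·0.124−b)/D = (127.378205·0.124−12.144566)/33.815558 = 0.107948
λ₂=(a−b·0.124)/D = (1.423368−12.144566·0.124)/33.815558 = -0.002441
w* = 0.107948·p + -0.002441·q:
  w_0 = 0.107948·1.1324 + -0.002441·15.9631 = 0.0833  (GE)
  w_1 = 0.107948·0.0265 + -0.002441·12.3175 = -0.0272  (JPMorgan)
  w_2 = 0.107948·2.6452 + -0.002441·29.8789 = 0.2126  (Walmart)
  w_3 = 0.107948·0.1830 + -0.002441·9.7527 = -0.0041  (Starbucks)
  w_4 = 0.107948·2.7980 + -0.002441·24.3886 = 0.2425  (Raytheon)
  w_5 = 0.107948·1.6758 + -0.002441·8.7306 = 0.1596  (Honeywell)
  w_6 = 0.107948·3.6836 + -0.002441·26.3468 = 0.3333  (Disney)
Σw_i=1.0000  μᵀw=0.1240
σ²=wᵀΣw=λ₁·μ_p+λ₂ = 0.107948·0.124 + -0.002441 = 0.010944 ≈ 0.0109

Disney (0.3333)


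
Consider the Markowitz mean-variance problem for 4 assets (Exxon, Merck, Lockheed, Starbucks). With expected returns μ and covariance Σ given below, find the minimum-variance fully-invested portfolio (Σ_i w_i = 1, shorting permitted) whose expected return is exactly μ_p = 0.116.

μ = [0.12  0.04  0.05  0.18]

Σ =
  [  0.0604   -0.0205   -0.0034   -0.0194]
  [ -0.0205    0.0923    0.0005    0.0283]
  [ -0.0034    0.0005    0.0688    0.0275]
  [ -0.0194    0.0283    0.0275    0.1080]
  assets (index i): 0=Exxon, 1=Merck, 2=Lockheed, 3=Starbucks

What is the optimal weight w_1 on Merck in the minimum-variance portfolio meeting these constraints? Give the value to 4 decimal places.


0.1542

x=Σ⁻¹μ = [2.7907  0.4259  0.0441  2.0451]
y=Σ⁻¹𝟙 = [24.1979  14.1148  12.9902  6.5996]
a=μᵀx=0.722243  b=𝟙ᵀx=5.305781  c=𝟙ᵀy=57.902469  D=ac−b²=13.668322
λ₁=(c·0.116−b)/D = (57.902469·0.116−5.305781)/13.668322 = 0.103224
λ₂=(a−b·0.116)/D = (0.722243−5.305781·0.116)/13.668322 = 0.007812
w* = 0.103224·x + 0.007812·y:
  w_0 = 0.103224·2.7907 + 0.007812·24.1979 = 0.4771  (Exxon)
  w_1 = 0.103224·0.4259 + 0.007812·14.1148 = 0.1542  (Merck)
  w_2 = 0.103224·0.0441 + 0.007812·12.9902 = 0.1060  (Lockheed)
  w_3 = 0.103224·2.0451 + 0.007812·6.5996 = 0.2627  (Starbucks)
Σw_i=1.0000  μᵀw=0.1160
σ²=wᵀΣw=λ₁·μ_p+λ₂ = 0.103224·0.116 + 0.007812 = 0.019786 ≈ 0.0198


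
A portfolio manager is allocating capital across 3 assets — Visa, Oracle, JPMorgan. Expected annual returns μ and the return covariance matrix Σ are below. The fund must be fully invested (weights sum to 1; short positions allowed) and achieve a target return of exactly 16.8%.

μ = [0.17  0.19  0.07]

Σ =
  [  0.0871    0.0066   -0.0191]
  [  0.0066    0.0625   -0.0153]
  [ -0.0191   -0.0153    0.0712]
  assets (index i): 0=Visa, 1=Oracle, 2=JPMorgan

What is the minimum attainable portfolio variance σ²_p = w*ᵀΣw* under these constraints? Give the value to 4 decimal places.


0.0276

x=Σ⁻¹μ = [2.2002  3.3701  2.2976]
y=Σ⁻¹𝟙 = [14.8655  19.8910  22.3071]
a=μᵀx=1.175190  b=𝟙ᵀx=7.867913  c=𝟙ᵀy=57.063528  D=ac−b²=5.156433
λ₁=(c·0.168−b)/D = (57.063528·0.168−7.867913)/5.156433 = 0.333323
λ₂=(a−b·0.168)/D = (1.175190−7.867913·0.168)/5.156433 = -0.028434
w* = 0.333323·x + -0.028434·y:
  w_0 = 0.333323·2.2002 + -0.028434·14.8655 = 0.3107  (Visa)
  w_1 = 0.333323·3.3701 + -0.028434·19.8910 = 0.5577  (Oracle)
  w_2 = 0.333323·2.2976 + -0.028434·22.3071 = 0.1315  (JPMorgan)
Σw_i=1.0000  μᵀw=0.1680
σ²=wᵀΣw=λ₁·μ_p+λ₂ = 0.333323·0.168 + -0.028434 = 0.027564 ≈ 0.0276


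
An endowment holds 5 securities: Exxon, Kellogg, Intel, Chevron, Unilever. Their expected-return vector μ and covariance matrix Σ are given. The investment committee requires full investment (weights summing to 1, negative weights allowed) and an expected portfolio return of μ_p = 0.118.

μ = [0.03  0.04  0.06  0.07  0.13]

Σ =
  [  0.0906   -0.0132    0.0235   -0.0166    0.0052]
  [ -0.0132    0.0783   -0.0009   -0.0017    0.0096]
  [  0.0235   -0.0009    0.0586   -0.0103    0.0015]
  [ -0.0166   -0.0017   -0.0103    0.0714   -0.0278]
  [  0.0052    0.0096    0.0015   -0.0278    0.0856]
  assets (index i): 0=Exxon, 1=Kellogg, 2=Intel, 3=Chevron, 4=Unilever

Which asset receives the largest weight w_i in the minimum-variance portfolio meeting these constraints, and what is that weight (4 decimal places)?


p=Σ⁻¹μ = [0.3282  0.3666  1.2059  2.0591  2.1052]
q=Σ⁻¹𝟙 = [12.5816  13.4831  16.4351  26.5271  17.7329]
a=μᵀp=0.514681  b=𝟙ᵀp=6.065051  c=𝟙ᵀq=86.759769  D=ac−b²=7.868760
λ₁=(c·0.118−b)/D = (86.759769·0.118−6.065051)/7.868760 = 0.530274
λ₂=(a−b·0.118)/D = (0.514681−6.065051·0.118)/7.868760 = -0.025543
w* = 0.530274·p + -0.025543·q:
  w_0 = 0.530274·0.3282 + -0.025543·12.5816 = -0.1473  (Exxon)
  w_1 = 0.530274·0.3666 + -0.025543·13.4831 = -0.1500  (Kellogg)
  w_2 = 0.530274·1.2059 + -0.025543·16.4351 = 0.2197  (Intel)
  w_3 = 0.530274·2.0591 + -0.025543·26.5271 = 0.4143  (Chevron)
  w_4 = 0.530274·2.1052 + -0.025543·17.7329 = 0.6634  (Unilever)
Σw_i=1.0000  μᵀw=0.1180
σ²=wᵀΣw=λ₁·μ_p+λ₂ = 0.530274·0.118 + -0.025543 = 0.037029 ≈ 0.0370

Unilever (0.6634)


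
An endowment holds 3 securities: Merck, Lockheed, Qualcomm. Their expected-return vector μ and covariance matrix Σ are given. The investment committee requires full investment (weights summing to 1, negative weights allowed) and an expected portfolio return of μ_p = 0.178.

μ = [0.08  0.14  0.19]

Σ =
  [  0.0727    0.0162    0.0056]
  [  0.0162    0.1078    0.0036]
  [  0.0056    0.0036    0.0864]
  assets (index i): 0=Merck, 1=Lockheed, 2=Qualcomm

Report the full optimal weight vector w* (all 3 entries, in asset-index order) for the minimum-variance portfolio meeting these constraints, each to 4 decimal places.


-0.0390  0.3258  0.7132

p=Σ⁻¹μ = [0.6874  1.1250  2.1076]
q=Σ⁻¹𝟙 = [11.3343  7.2212  10.5386]
a=μᵀp=0.612945  b=𝟙ᵀp=3.920037  c=𝟙ᵀq=29.094028  D=ac−b²=2.466357
λ₁=(c·0.178−b)/D = (29.094028·0.178−3.920037)/2.466357 = 0.510348
λ₂=(a−b·0.178)/D = (0.612945−3.920037·0.178)/2.466357 = -0.034391
w* = 0.510348·p + -0.034391·q:
  w_0 = 0.510348·0.6874 + -0.034391·11.3343 = -0.0390  (Merck)
  w_1 = 0.510348·1.1250 + -0.034391·7.2212 = 0.3258  (Lockheed)
  w_2 = 0.510348·2.1076 + -0.034391·10.5386 = 0.7132  (Qualcomm)
Σw_i=1.0000  μᵀw=0.1780
σ²=wᵀΣw=λ₁·μ_p+λ₂ = 0.510348·0.178 + -0.034391 = 0.056451 ≈ 0.0565


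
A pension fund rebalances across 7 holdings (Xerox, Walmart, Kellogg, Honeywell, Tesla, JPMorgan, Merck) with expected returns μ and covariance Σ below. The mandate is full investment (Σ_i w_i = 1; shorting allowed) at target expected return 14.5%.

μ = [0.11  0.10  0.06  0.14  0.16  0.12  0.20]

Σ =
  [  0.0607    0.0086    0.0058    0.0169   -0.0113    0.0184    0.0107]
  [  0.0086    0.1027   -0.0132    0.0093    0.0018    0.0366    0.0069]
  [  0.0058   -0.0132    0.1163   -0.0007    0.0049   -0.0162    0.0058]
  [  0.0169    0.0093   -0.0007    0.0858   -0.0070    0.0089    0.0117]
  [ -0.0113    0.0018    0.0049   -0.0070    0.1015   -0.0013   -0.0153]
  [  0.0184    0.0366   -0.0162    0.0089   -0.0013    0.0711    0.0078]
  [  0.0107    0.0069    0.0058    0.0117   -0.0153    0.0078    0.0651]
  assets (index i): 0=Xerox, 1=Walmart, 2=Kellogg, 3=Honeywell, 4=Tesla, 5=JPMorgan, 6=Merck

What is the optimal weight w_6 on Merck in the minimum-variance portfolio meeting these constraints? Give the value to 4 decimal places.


x=Σ⁻¹μ = [1.0266  0.2584  0.3869  1.0702  2.2140  0.9485  3.0560]
y=Σ⁻¹𝟙 = [10.3532  5.1412  8.7062  7.5291  13.0871  8.5897  13.0322]
a=μᵀx=1.391055  b=𝟙ᵀx=8.960541  c=𝟙ᵀy=66.438566  D=ac−b²=12.128412
λ₁=(c·0.145−b)/D = (66.438566·0.145−8.960541)/12.128412 = 0.055494
λ₂=(a−b·0.145)/D = (1.391055−8.960541·0.145)/12.128412 = 0.007567
w* = 0.055494·x + 0.007567·y:
  w_0 = 0.055494·1.0266 + 0.007567·10.3532 = 0.1353  (Xerox)
  w_1 = 0.055494·0.2584 + 0.007567·5.1412 = 0.0532  (Walmart)
  w_2 = 0.055494·0.3869 + 0.007567·8.7062 = 0.0874  (Kellogg)
  w_3 = 0.055494·1.0702 + 0.007567·7.5291 = 0.1164  (Honeywell)
  w_4 = 0.055494·2.2140 + 0.007567·13.0871 = 0.2219  (Tesla)
  w_5 = 0.055494·0.9485 + 0.007567·8.5897 = 0.1176  (JPMorgan)
  w_6 = 0.055494·3.0560 + 0.007567·13.0322 = 0.2682  (Merck)
Σw_i=1.0000  μᵀw=0.1450
σ²=wᵀΣw=λ₁·μ_p+λ₂ = 0.055494·0.145 + 0.007567 = 0.015614 ≈ 0.0156

0.2682


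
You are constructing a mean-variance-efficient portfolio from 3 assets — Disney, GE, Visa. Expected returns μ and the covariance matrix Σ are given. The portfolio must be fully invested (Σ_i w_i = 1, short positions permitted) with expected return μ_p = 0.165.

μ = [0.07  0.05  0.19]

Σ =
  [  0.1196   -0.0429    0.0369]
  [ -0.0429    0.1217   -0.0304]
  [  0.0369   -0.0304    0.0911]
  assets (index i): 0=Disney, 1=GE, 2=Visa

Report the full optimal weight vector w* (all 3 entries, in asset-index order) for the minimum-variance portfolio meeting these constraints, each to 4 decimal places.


-0.0582  0.2285  0.8297

x=Σ⁻¹μ = [0.2507  1.0853  2.3462]
y=Σ⁻¹𝟙 = [9.9787  14.6915  11.8376]
a=μᵀx=0.517599  b=𝟙ᵀx=3.682228  c=𝟙ᵀy=36.507788  D=ac−b²=5.337584
λ₁=(c·0.165−b)/D = (36.507788·0.165−3.682228)/5.337584 = 0.438692
λ₂=(a−b·0.165)/D = (0.517599−3.682228·0.165)/5.337584 = -0.016856
w* = 0.438692·x + -0.016856·y:
  w_0 = 0.438692·0.2507 + -0.016856·9.9787 = -0.0582  (Disney)
  w_1 = 0.438692·1.0853 + -0.016856·14.6915 = 0.2285  (GE)
  w_2 = 0.438692·2.3462 + -0.016856·11.8376 = 0.8297  (Visa)
Σw_i=1.0000  μᵀw=0.1650
σ²=wᵀΣw=λ₁·μ_p+λ₂ = 0.438692·0.165 + -0.016856 = 0.055529 ≈ 0.0555


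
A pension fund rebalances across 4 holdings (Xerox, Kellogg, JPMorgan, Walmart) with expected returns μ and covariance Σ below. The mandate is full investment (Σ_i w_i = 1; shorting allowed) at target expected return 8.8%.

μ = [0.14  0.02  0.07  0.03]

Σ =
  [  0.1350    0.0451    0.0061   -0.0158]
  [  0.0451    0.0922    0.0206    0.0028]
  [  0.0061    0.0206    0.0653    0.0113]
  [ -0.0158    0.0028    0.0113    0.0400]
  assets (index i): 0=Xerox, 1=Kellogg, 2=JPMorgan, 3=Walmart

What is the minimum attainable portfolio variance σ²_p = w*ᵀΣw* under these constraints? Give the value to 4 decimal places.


x=Σ⁻¹μ = [1.3477  -0.6939  0.9827  1.0533]
y=Σ⁻¹𝟙 = [8.7396  3.8137  8.8497  25.6851]
a=μᵀx=0.275191  b=𝟙ᵀx=2.689849  c=𝟙ᵀy=47.088111  D=ac−b²=5.722919
λ₁=(c·0.088−b)/D = (47.088111·0.088−2.689849)/5.722919 = 0.254050
λ₂=(a−b·0.088)/D = (0.275191−2.689849·0.088)/5.722919 = 0.006725
w* = 0.254050·x + 0.006725·y:
  w_0 = 0.254050·1.3477 + 0.006725·8.7396 = 0.4012  (Xerox)
  w_1 = 0.254050·-0.6939 + 0.006725·3.8137 = -0.1506  (Kellogg)
  w_2 = 0.254050·0.9827 + 0.006725·8.8497 = 0.3092  (JPMorgan)
  w_3 = 0.254050·1.0533 + 0.006725·25.6851 = 0.4403  (Walmart)
Σw_i=1.0000  μᵀw=0.0880
σ²=wᵀΣw=λ₁·μ_p+λ₂ = 0.254050·0.088 + 0.006725 = 0.029081 ≈ 0.0291

0.0291


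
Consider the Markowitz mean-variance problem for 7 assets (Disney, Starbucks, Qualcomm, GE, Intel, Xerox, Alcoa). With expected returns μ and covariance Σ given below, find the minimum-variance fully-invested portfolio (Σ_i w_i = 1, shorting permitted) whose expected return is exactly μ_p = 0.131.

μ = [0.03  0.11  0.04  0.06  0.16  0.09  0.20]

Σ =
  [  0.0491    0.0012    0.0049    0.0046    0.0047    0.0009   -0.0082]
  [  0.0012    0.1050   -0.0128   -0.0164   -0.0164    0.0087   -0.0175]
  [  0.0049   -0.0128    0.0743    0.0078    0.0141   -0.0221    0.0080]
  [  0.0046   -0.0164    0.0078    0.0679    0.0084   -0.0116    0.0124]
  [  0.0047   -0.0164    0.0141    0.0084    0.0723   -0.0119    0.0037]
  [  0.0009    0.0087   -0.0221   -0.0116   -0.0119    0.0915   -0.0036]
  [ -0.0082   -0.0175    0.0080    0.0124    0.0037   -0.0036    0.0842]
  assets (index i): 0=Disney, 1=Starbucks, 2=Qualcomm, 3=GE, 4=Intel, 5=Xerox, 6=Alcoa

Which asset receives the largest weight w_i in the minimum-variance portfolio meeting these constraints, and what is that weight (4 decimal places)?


p=Σ⁻¹μ = [0.6292  1.9203  0.4081  0.7028  2.5445  1.4174  2.6422]
q=Σ⁻¹𝟙 = [17.7889  16.4024  14.4961  14.4891  13.9674  16.8847  13.6150]
a=μᵀp=1.351729  b=𝟙ᵀp=10.264534  c=𝟙ᵀq=107.643729  D=ac−b²=40.144510
λ₁=(c·0.131−b)/D = (107.643729·0.131−10.264534)/40.144510 = 0.095575
λ₂=(a−b·0.131)/D = (1.351729−10.264534·0.131)/40.144510 = 0.000176
w* = 0.095575·p + 0.000176·q:
  w_0 = 0.095575·0.6292 + 0.000176·17.7889 = 0.0633  (Disney)
  w_1 = 0.095575·1.9203 + 0.000176·16.4024 = 0.1864  (Starbucks)
  w_2 = 0.095575·0.4081 + 0.000176·14.4961 = 0.0416  (Qualcomm)
  w_3 = 0.095575·0.7028 + 0.000176·14.4891 = 0.0697  (GE)
  w_4 = 0.095575·2.5445 + 0.000176·13.9674 = 0.2457  (Intel)
  w_5 = 0.095575·1.4174 + 0.000176·16.8847 = 0.1384  (Xerox)
  w_6 = 0.095575·2.6422 + 0.000176·13.6150 = 0.2549  (Alcoa)
Σw_i=1.0000  μᵀw=0.1310
σ²=wᵀΣw=λ₁·μ_p+λ₂ = 0.095575·0.131 + 0.000176 = 0.012697 ≈ 0.0127

Alcoa (0.2549)


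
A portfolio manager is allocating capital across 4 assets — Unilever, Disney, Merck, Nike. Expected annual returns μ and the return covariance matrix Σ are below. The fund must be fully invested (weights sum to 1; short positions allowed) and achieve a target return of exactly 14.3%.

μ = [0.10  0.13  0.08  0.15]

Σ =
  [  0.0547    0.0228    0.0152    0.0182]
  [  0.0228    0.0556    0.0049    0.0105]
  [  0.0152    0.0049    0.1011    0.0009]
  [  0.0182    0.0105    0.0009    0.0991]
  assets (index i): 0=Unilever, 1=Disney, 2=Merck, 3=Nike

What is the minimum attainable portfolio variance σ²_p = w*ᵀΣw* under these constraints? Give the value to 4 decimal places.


p=Σ⁻¹μ = [0.4745  1.8578  0.6190  1.2240]
q=Σ⁻¹𝟙 = [8.5109  12.4476  7.9448  7.1367]
a=μᵀp=0.522093  b=𝟙ᵀp=4.175372  c=𝟙ᵀq=36.040020  D=ac−b²=1.382505
λ₁=(c·0.143−b)/D = (36.040020·0.143−4.175372)/1.382505 = 0.707665
λ₂=(a−b·0.143)/D = (0.522093−4.175372·0.143)/1.382505 = -0.054239
w* = 0.707665·p + -0.054239·q:
  w_0 = 0.707665·0.4745 + -0.054239·8.5109 = -0.1258  (Unilever)
  w_1 = 0.707665·1.8578 + -0.054239·12.4476 = 0.6396  (Disney)
  w_2 = 0.707665·0.6190 + -0.054239·7.9448 = 0.0071  (Merck)
  w_3 = 0.707665·1.2240 + -0.054239·7.1367 = 0.4791  (Nike)
Σw_i=1.0000  μᵀw=0.1430
σ²=wᵀΣw=λ₁·μ_p+λ₂ = 0.707665·0.143 + -0.054239 = 0.046957 ≈ 0.0470

0.0470


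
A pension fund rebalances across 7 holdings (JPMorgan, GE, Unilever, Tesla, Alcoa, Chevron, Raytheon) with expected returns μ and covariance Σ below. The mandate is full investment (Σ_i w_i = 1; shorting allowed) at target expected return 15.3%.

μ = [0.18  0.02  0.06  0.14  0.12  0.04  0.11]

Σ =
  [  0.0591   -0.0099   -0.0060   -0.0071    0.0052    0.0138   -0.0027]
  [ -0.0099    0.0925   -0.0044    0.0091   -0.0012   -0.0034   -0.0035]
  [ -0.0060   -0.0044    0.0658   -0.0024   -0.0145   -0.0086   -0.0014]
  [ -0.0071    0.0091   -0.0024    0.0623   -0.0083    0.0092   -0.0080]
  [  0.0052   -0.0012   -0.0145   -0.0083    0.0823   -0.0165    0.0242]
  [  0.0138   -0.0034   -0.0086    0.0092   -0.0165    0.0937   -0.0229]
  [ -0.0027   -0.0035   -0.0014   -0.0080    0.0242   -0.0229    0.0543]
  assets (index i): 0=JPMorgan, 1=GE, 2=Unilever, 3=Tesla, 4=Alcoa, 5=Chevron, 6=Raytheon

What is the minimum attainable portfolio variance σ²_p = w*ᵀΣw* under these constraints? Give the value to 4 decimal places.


p=Σ⁻¹μ = [3.5343  0.5113  1.7906  3.0348  1.2751  0.6061  2.4151]
q=Σ⁻¹𝟙 = [20.0946  13.9263  24.3928  19.7394  13.4180  17.0015  25.0401]
a=μᵀp=1.621625  b=𝟙ᵀp=13.167275  c=𝟙ᵀq=133.612758  D=ac−b²=43.292702
λ₁=(c·0.153−b)/D = (133.612758·0.153−13.167275)/43.292702 = 0.168053
λ₂=(a−b·0.153)/D = (1.621625−13.167275·0.153)/43.292702 = -0.009077
w* = 0.168053·p + -0.009077·q:
  w_0 = 0.168053·3.5343 + -0.009077·20.0946 = 0.4116  (JPMorgan)
  w_1 = 0.168053·0.5113 + -0.009077·13.9263 = -0.0405  (GE)
  w_2 = 0.168053·1.7906 + -0.009077·24.3928 = 0.0795  (Unilever)
  w_3 = 0.168053·3.0348 + -0.009077·19.7394 = 0.3308  (Tesla)
  w_4 = 0.168053·1.2751 + -0.009077·13.4180 = 0.0925  (Alcoa)
  w_5 = 0.168053·0.6061 + -0.009077·17.0015 = -0.0525  (Chevron)
  w_6 = 0.168053·2.4151 + -0.009077·25.0401 = 0.1786  (Raytheon)
Σw_i=1.0000  μᵀw=0.1530
σ²=wᵀΣw=λ₁·μ_p+λ₂ = 0.168053·0.153 + -0.009077 = 0.016635 ≈ 0.0166

0.0166


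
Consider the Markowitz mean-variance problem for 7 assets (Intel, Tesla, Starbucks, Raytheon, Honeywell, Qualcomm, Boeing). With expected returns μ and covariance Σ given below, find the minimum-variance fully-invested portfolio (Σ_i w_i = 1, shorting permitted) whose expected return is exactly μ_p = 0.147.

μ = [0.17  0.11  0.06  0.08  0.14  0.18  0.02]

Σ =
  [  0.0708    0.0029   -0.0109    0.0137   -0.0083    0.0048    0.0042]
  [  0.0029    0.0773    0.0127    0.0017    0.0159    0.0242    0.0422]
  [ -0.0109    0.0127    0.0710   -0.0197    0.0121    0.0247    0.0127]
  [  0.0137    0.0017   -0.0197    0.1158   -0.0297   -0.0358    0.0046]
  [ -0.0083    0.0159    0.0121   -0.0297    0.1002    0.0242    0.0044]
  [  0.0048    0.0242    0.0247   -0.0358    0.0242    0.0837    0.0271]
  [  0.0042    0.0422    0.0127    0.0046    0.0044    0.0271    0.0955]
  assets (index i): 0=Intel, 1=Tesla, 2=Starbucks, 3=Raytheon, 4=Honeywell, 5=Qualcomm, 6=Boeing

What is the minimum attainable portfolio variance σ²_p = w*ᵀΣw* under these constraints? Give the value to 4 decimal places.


0.0180

g=Σ⁻¹μ = [2.2318  0.8214  0.6768  1.6169  1.3556  2.2475  -1.1198]
h=Σ⁻¹𝟙 = [13.9817  3.2869  14.4855  14.6002  11.1374  7.9745  2.9982]
a=μᵀg=1.211663  b=𝟙ᵀg=7.830199  c=𝟙ᵀh=68.464388  D=ac−b²=21.643726
λ₁=(c·0.147−b)/D = (68.464388·0.147−7.830199)/21.643726 = 0.103220
λ₂=(a−b·0.147)/D = (1.211663−7.830199·0.147)/21.643726 = 0.002801
w* = 0.103220·g + 0.002801·h:
  w_0 = 0.103220·2.2318 + 0.002801·13.9817 = 0.2695  (Intel)
  w_1 = 0.103220·0.8214 + 0.002801·3.2869 = 0.0940  (Tesla)
  w_2 = 0.103220·0.6768 + 0.002801·14.4855 = 0.1104  (Starbucks)
  w_3 = 0.103220·1.6169 + 0.002801·14.6002 = 0.2078  (Raytheon)
  w_4 = 0.103220·1.3556 + 0.002801·11.1374 = 0.1711  (Honeywell)
  w_5 = 0.103220·2.2475 + 0.002801·7.9745 = 0.2543  (Qualcomm)
  w_6 = 0.103220·-1.1198 + 0.002801·2.9982 = -0.1072  (Boeing)
Σw_i=1.0000  μᵀw=0.1470
σ²=wᵀΣw=λ₁·μ_p+λ₂ = 0.103220·0.147 + 0.002801 = 0.017974 ≈ 0.0180


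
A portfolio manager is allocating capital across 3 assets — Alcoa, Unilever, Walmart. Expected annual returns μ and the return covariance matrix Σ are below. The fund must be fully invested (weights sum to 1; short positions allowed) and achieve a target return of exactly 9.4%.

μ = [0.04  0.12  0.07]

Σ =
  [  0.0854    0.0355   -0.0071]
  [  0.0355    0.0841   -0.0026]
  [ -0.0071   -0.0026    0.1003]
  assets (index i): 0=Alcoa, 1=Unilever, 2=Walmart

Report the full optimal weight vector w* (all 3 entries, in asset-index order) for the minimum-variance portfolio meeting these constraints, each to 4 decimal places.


0.1009  0.5406  0.3585

u=Σ⁻¹μ = [-0.0891  1.4870  0.7301]
v=Σ⁻¹𝟙 = [9.1303  8.3715  10.8334]
a=μᵀu=0.225993  b=𝟙ᵀu=2.128128  c=𝟙ᵀv=28.335206  D=ac−b²=1.874625
λ₁=(c·0.094−b)/D = (28.335206·0.094−2.128128)/1.874625 = 0.285594
λ₂=(a−b·0.094)/D = (0.225993−2.128128·0.094)/1.874625 = 0.013842
w* = 0.285594·u + 0.013842·v:
  w_0 = 0.285594·-0.0891 + 0.013842·9.1303 = 0.1009  (Alcoa)
  w_1 = 0.285594·1.4870 + 0.013842·8.3715 = 0.5406  (Unilever)
  w_2 = 0.285594·0.7301 + 0.013842·10.8334 = 0.3585  (Walmart)
Σw_i=1.0000  μᵀw=0.0940
σ²=wᵀΣw=λ₁·μ_p+λ₂ = 0.285594·0.094 + 0.013842 = 0.040688 ≈ 0.0407


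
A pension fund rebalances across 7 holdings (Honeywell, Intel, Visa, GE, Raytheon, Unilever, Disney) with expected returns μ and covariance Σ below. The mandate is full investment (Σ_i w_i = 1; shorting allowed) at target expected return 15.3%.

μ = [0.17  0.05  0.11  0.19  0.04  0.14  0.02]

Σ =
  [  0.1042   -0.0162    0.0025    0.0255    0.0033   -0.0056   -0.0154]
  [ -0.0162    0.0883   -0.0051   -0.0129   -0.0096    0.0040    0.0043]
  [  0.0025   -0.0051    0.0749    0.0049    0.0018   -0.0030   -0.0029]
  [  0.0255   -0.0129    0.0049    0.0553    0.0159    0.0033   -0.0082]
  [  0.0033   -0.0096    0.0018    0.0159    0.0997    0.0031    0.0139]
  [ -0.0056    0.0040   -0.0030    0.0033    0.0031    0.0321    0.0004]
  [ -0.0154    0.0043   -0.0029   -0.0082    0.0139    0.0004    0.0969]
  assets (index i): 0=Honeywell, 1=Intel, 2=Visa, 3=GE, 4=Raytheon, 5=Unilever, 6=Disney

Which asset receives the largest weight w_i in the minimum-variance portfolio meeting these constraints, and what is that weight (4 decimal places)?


x=Σ⁻¹μ = [1.4155  1.0671  1.5166  2.8117  -0.2493  4.3436  0.6852]
y=Σ⁻¹𝟙 = [11.5815  14.9045  14.6662  13.1291  6.0921  30.5983  12.0489]
a=μᵀx=1.606866  b=𝟙ᵀx=11.590311  c=𝟙ᵀy=103.020516  D=ac−b²=31.204867
λ₁=(c·0.153−b)/D = (103.020516·0.153−11.590311)/31.204867 = 0.133692
λ₂=(a−b·0.153)/D = (1.606866−11.590311·0.153)/31.204867 = -0.005334
w* = 0.133692·x + -0.005334·y:
  w_0 = 0.133692·1.4155 + -0.005334·11.5815 = 0.1275  (Honeywell)
  w_1 = 0.133692·1.0671 + -0.005334·14.9045 = 0.0632  (Intel)
  w_2 = 0.133692·1.5166 + -0.005334·14.6662 = 0.1245  (Visa)
  w_3 = 0.133692·2.8117 + -0.005334·13.1291 = 0.3059  (GE)
  w_4 = 0.133692·-0.2493 + -0.005334·6.0921 = -0.0658  (Raytheon)
  w_5 = 0.133692·4.3436 + -0.005334·30.5983 = 0.4175  (Unilever)
  w_6 = 0.133692·0.6852 + -0.005334·12.0489 = 0.0273  (Disney)
Σw_i=1.0000  μᵀw=0.1530
σ²=wᵀΣw=λ₁·μ_p+λ₂ = 0.133692·0.153 + -0.005334 = 0.015121 ≈ 0.0151

Unilever (0.4175)


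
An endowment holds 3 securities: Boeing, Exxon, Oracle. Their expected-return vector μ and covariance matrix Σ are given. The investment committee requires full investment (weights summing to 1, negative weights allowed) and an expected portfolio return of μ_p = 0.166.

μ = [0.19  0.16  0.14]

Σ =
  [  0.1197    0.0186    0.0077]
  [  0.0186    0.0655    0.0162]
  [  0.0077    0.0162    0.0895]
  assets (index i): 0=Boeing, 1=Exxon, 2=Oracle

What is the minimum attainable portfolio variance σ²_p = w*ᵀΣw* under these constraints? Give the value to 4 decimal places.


x=Σ⁻¹μ = [1.2329  1.8132  1.1300]
y=Σ⁻¹𝟙 = [6.0254  11.4327  8.5854]
a=μᵀx=0.682550  b=𝟙ᵀx=4.176024  c=𝟙ᵀy=26.043560  D=ac−b²=0.336859
λ₁=(c·0.166−b)/D = (26.043560·0.166−4.176024)/0.336859 = 0.436999
λ₂=(a−b·0.166)/D = (0.682550−4.176024·0.166)/0.336859 = -0.031675
w* = 0.436999·x + -0.031675·y:
  w_0 = 0.436999·1.2329 + -0.031675·6.0254 = 0.3479  (Boeing)
  w_1 = 0.436999·1.8132 + -0.031675·11.4327 = 0.4302  (Exxon)
  w_2 = 0.436999·1.1300 + -0.031675·8.5854 = 0.2219  (Oracle)
Σw_i=1.0000  μᵀw=0.1660
σ²=wᵀΣw=λ₁·μ_p+λ₂ = 0.436999·0.166 + -0.031675 = 0.040867 ≈ 0.0409

0.0409


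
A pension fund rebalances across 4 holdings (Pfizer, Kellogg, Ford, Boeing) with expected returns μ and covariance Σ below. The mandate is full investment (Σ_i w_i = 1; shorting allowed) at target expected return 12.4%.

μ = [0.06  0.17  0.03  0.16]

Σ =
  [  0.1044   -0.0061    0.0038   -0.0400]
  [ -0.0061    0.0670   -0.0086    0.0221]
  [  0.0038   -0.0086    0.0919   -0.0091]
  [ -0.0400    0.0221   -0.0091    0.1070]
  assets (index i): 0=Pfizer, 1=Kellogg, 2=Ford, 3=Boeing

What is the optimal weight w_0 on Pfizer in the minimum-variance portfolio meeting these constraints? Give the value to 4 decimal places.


g=Σ⁻¹μ = [1.2831  2.2176  0.6365  1.5711]
h=Σ⁻¹𝟙 = [14.9740  13.5724  12.8426  13.2325]
a=μᵀg=0.724444  b=𝟙ᵀg=5.708230  c=𝟙ᵀh=54.621575  D=ac−b²=6.986377
λ₁=(c·0.124−b)/D = (54.621575·0.124−5.708230)/6.986377 = 0.152417
λ₂=(a−b·0.124)/D = (0.724444−5.708230·0.124)/6.986377 = 0.002379
w* = 0.152417·g + 0.002379·h:
  w_0 = 0.152417·1.2831 + 0.002379·14.9740 = 0.2312  (Pfizer)
  w_1 = 0.152417·2.2176 + 0.002379·13.5724 = 0.3703  (Kellogg)
  w_2 = 0.152417·0.6365 + 0.002379·12.8426 = 0.1276  (Ford)
  w_3 = 0.152417·1.5711 + 0.002379·13.2325 = 0.2709  (Boeing)
Σw_i=1.0000  μᵀw=0.1240
σ²=wᵀΣw=λ₁·μ_p+λ₂ = 0.152417·0.124 + 0.002379 = 0.021279 ≈ 0.0213

0.2312


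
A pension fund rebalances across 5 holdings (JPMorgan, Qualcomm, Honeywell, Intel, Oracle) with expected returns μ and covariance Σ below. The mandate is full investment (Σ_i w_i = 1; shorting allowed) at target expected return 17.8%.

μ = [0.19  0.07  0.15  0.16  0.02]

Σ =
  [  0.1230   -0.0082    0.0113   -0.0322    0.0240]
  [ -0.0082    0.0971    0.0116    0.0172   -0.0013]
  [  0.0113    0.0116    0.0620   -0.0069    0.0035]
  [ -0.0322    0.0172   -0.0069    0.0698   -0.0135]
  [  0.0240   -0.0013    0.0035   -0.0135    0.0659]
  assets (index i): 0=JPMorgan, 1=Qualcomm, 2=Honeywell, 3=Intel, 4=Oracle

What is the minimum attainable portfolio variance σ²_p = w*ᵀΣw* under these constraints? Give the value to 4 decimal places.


0.0237

g=Σ⁻¹μ = [2.2435  -0.0110  2.4063  3.5858  0.0930]
h=Σ⁻¹𝟙 = [9.8835  5.6825  14.8361  21.9293  15.3915]
a=μᵀg=1.362030  b=𝟙ᵀg=8.317589  c=𝟙ᵀh=67.723019  D=ac−b²=23.058510
λ₁=(c·0.178−b)/D = (67.723019·0.178−8.317589)/23.058510 = 0.162071
λ₂=(a−b·0.178)/D = (1.362030−8.317589·0.178)/23.058510 = -0.005139
w* = 0.162071·g + -0.005139·h:
  w_0 = 0.162071·2.2435 + -0.005139·9.8835 = 0.3128  (JPMorgan)
  w_1 = 0.162071·-0.0110 + -0.005139·5.6825 = -0.0310  (Qualcomm)
  w_2 = 0.162071·2.4063 + -0.005139·14.8361 = 0.3138  (Honeywell)
  w_3 = 0.162071·3.5858 + -0.005139·21.9293 = 0.4685  (Intel)
  w_4 = 0.162071·0.0930 + -0.005139·15.3915 = -0.0640  (Oracle)
Σw_i=1.0000  μᵀw=0.1780
σ²=wᵀΣw=λ₁·μ_p+λ₂ = 0.162071·0.178 + -0.005139 = 0.023709 ≈ 0.0237


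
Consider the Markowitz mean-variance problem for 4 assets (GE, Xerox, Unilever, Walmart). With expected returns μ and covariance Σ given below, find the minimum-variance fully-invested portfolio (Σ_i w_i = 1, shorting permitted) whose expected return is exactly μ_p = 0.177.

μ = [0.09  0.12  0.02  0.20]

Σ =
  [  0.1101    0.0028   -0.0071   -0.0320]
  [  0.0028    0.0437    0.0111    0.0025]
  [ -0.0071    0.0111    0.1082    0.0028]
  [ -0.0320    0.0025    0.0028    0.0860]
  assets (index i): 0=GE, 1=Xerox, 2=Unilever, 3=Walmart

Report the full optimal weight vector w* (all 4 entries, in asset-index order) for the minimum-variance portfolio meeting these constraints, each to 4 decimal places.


u=Σ⁻¹μ = [1.5772  2.4928  -0.0409  2.8413]
v=Σ⁻¹𝟙 = [13.7264  19.1192  7.7693  15.9267]
a=μᵀu=1.008530  b=𝟙ᵀu=6.870408  c=𝟙ᵀv=56.541658  D=ac−b²=9.821444
λ₁=(c·0.177−b)/D = (56.541658·0.177−6.870408)/9.821444 = 0.319450
λ₂=(a−b·0.177)/D = (1.008530−6.870408·0.177)/9.821444 = -0.021131
w* = 0.319450·u + -0.021131·v:
  w_0 = 0.319450·1.5772 + -0.021131·13.7264 = 0.2138  (GE)
  w_1 = 0.319450·2.4928 + -0.021131·19.1192 = 0.3923  (Xerox)
  w_2 = 0.319450·-0.0409 + -0.021131·7.7693 = -0.1772  (Unilever)
  w_3 = 0.319450·2.8413 + -0.021131·15.9267 = 0.5711  (Walmart)
Σw_i=1.0000  μᵀw=0.1770
σ²=wᵀΣw=λ₁·μ_p+λ₂ = 0.319450·0.177 + -0.021131 = 0.035412 ≈ 0.0354

0.2138  0.3923  -0.1772  0.5711
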